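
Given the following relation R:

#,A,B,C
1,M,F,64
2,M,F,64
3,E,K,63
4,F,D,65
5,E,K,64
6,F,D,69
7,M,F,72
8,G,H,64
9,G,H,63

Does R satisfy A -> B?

A=M: rows 1, 2, 7 → B = F, F, F ✓
A=E: rows 3, 5 → B = K, K ✓
A=F: rows 4, 6 → B = D, D ✓
A=G: rows 8, 9 → B = H, H ✓
Every A value is associated with a single B value, so A -> B holds.

Yes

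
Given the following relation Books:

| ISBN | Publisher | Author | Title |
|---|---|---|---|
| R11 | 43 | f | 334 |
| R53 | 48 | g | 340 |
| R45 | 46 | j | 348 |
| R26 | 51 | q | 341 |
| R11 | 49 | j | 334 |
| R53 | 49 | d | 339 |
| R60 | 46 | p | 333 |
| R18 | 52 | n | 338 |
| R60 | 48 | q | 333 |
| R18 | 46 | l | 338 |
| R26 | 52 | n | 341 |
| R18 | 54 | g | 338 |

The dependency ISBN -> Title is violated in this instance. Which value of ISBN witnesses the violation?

R53

ISBN=R11: 2 rows → Title = 334, 334 ✓
ISBN=R53: 2 rows → Title takes values {340, 339} — violation
ISBN=R45: 1 row → Title = 348 ✓
ISBN=R26: 2 rows → Title = 341, 341 ✓
ISBN=R60: 2 rows → Title = 333, 333 ✓
ISBN=R18: 3 rows → Title = 338, 338, 338 ✓
The only ISBN value with inconsistent Title is ISBN=R53.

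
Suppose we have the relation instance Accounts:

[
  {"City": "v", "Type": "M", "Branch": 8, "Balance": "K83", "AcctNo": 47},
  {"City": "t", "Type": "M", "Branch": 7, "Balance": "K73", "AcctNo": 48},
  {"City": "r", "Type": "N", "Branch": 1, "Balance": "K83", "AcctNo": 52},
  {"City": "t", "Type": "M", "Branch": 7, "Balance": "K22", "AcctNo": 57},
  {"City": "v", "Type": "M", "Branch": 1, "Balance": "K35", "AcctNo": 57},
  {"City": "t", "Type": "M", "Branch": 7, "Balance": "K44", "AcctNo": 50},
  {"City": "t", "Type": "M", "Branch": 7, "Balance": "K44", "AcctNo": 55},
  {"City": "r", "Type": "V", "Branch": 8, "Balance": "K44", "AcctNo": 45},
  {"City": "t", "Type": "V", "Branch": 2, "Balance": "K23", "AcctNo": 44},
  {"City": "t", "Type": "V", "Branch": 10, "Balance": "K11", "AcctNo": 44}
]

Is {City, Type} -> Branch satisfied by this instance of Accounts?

(City=v, Type=M): 2 rows → Branch takes values {8, 1} — violation
(City=t, Type=M): 4 rows → Branch = 7, 7, 7, 7 ✓
(City=r, Type=N): 1 row → Branch = 1 ✓
(City=r, Type=V): 1 row → Branch = 8 ✓
(City=t, Type=V): 2 rows → Branch takes values {2, 10} — violation
Two rows agree on {City, Type} but differ on Branch, so {City, Type} -> Branch does not hold.

No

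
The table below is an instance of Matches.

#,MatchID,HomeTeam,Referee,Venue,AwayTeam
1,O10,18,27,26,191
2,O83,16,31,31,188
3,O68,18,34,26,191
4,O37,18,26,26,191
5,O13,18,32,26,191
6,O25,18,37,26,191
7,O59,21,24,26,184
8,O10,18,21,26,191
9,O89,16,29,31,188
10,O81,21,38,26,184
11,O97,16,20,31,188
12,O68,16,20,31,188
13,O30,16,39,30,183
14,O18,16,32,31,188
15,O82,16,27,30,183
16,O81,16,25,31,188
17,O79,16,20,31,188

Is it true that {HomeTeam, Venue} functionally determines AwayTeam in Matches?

Yes

(HomeTeam=18, Venue=26): rows 1, 3, 4, 5, 6, 8 → AwayTeam = 191, 191, 191, 191, 191, 191 ✓
(HomeTeam=16, Venue=31): rows 2, 9, 11, 12, 14, 16, 17 → AwayTeam = 188, 188, 188, 188, 188, 188, 188 ✓
(HomeTeam=21, Venue=26): rows 7, 10 → AwayTeam = 184, 184 ✓
(HomeTeam=16, Venue=30): rows 13, 15 → AwayTeam = 183, 183 ✓
Every {HomeTeam, Venue} value is associated with a single AwayTeam value, so {HomeTeam, Venue} -> AwayTeam holds.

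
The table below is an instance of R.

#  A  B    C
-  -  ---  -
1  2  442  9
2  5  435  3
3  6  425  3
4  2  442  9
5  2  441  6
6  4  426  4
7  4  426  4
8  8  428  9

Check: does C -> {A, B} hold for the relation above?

C=9: rows 1, 4, 8 → {A,B} takes values {(2, 442), (8, 428)} — violation
C=3: rows 2, 3 → {A,B} takes values {(5, 435), (6, 425)} — violation
C=6: row 5 → {A,B} = (2, 441) ✓
C=4: rows 6, 7 → {A,B} = (4, 426), (4, 426) ✓
Two rows agree on C but differ on {A, B}, so C -> {A, B} does not hold.

No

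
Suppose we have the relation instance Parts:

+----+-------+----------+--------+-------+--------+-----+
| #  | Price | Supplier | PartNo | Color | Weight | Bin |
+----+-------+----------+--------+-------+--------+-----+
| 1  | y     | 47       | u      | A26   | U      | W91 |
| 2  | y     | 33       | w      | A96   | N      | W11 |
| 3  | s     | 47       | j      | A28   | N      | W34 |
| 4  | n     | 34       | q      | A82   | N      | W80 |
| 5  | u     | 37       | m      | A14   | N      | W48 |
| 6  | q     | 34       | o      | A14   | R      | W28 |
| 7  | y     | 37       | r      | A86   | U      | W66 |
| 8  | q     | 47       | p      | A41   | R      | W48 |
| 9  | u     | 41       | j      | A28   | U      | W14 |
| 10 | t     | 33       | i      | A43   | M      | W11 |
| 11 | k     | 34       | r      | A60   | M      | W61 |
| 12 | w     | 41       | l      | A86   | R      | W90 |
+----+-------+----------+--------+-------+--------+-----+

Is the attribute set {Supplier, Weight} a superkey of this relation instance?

Yes

All 12 rows have distinct {Supplier, Weight} values, so {Supplier, Weight} → (all attributes) holds and {Supplier, Weight} is a superkey.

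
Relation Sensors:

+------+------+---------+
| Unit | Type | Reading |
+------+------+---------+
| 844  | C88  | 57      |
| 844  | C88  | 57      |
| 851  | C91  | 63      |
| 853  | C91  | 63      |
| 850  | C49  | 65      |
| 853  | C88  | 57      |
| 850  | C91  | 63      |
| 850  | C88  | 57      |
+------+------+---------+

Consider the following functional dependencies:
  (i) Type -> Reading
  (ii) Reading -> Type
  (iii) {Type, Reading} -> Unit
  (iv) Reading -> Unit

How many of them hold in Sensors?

2

(i) Type -> Reading: every LHS value maps to a single RHS value — holds.
(ii) Reading -> Type: every LHS value maps to a single RHS value — holds.
(iii) {Type, Reading} -> Unit: (Type=C88, Reading=57): 4 rows → Unit takes values {844, 853, 850} — violation; (Type=C91, Reading=63): 3 rows → Unit takes values {851, 853, 850} — violation — fails.
(iv) Reading -> Unit: Reading=57: 4 rows → Unit takes values {844, 853, 850} — violation; Reading=63: 3 rows → Unit takes values {851, 853, 850} — violation — fails.
2 of the 4 dependencies hold.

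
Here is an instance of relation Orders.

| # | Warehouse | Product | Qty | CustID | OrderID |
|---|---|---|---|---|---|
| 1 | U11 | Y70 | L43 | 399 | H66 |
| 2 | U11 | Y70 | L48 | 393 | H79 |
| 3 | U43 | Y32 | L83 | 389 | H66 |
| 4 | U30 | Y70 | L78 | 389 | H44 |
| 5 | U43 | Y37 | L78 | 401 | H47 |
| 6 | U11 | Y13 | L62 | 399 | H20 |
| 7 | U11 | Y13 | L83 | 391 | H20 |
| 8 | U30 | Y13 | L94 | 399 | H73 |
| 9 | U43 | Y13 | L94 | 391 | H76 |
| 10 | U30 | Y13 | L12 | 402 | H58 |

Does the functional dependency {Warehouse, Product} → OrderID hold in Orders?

(Warehouse=U11, Product=Y70): rows 1, 2 → OrderID takes values {H66, H79} — violation
(Warehouse=U43, Product=Y32): row 3 → OrderID = H66 ✓
(Warehouse=U30, Product=Y70): row 4 → OrderID = H44 ✓
(Warehouse=U43, Product=Y37): row 5 → OrderID = H47 ✓
(Warehouse=U11, Product=Y13): rows 6, 7 → OrderID = H20, H20 ✓
(Warehouse=U30, Product=Y13): rows 8, 10 → OrderID takes values {H73, H58} — violation
(Warehouse=U43, Product=Y13): row 9 → OrderID = H76 ✓
Two rows agree on {Warehouse, Product} but differ on OrderID, so {Warehouse, Product} → OrderID does not hold.

No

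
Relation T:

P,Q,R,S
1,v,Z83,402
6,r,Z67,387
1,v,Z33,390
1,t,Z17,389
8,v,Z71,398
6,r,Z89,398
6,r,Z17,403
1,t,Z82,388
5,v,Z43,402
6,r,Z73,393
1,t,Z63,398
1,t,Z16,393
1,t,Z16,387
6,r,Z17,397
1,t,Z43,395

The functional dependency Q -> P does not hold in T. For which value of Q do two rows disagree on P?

v

Q=v: 4 rows → P takes values {1, 8, 5} — violation
Q=r: 5 rows → P = 6, 6, 6, 6, 6 ✓
Q=t: 6 rows → P = 1, 1, 1, 1, 1, 1 ✓
The only Q value with inconsistent P is Q=v.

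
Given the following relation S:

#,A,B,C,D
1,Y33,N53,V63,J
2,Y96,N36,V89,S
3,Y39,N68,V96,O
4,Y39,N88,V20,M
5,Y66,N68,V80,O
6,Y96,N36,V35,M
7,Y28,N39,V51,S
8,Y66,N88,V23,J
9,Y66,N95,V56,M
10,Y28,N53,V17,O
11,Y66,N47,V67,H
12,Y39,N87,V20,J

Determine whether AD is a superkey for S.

Yes

All 12 rows have distinct AD values, so AD → (all attributes) holds and AD is a superkey.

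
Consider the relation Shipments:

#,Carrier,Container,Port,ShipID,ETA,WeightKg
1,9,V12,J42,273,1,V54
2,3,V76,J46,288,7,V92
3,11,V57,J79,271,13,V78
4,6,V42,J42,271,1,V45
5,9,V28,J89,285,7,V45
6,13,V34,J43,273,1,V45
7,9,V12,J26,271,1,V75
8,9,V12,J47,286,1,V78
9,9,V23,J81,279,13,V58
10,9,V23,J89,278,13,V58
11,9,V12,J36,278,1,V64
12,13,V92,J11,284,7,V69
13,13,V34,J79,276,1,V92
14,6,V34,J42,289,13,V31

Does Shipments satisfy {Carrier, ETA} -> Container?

(Carrier=9, ETA=1): rows 1, 7, 8, 11 → Container = V12, V12, V12, V12 ✓
(Carrier=3, ETA=7): row 2 → Container = V76 ✓
(Carrier=11, ETA=13): row 3 → Container = V57 ✓
(Carrier=6, ETA=1): row 4 → Container = V42 ✓
(Carrier=9, ETA=7): row 5 → Container = V28 ✓
(Carrier=13, ETA=1): rows 6, 13 → Container = V34, V34 ✓
(Carrier=9, ETA=13): rows 9, 10 → Container = V23, V23 ✓
(Carrier=13, ETA=7): row 12 → Container = V92 ✓
(Carrier=6, ETA=13): row 14 → Container = V34 ✓
Every {Carrier, ETA} value is associated with a single Container value, so {Carrier, ETA} -> Container holds.

Yes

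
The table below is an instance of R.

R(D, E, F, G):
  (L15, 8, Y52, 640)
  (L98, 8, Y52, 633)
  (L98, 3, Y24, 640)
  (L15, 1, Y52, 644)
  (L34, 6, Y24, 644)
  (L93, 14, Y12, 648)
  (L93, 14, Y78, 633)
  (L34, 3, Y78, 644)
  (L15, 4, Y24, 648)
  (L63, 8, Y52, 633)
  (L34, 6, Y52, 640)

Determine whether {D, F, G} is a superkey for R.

Yes

All 11 rows have distinct {D, F, G} values, so {D, F, G} → (all attributes) holds and {D, F, G} is a superkey.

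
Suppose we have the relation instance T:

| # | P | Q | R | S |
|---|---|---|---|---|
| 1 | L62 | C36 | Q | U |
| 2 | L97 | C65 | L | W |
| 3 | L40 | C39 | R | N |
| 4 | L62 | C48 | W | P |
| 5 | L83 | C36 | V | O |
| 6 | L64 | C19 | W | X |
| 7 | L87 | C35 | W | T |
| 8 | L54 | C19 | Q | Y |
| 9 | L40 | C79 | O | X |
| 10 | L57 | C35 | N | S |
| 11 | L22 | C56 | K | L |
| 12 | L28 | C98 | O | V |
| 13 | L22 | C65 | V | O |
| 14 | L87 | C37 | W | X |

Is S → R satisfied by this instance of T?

No

S=U: row 1 → R = Q ✓
S=W: row 2 → R = L ✓
S=N: row 3 → R = R ✓
S=P: row 4 → R = W ✓
S=O: rows 5, 13 → R = V, V ✓
S=X: rows 6, 9, 14 → R takes values {W, O} — violation
S=T: row 7 → R = W ✓
S=Y: row 8 → R = Q ✓
S=S: row 10 → R = N ✓
S=L: row 11 → R = K ✓
S=V: row 12 → R = O ✓
Two rows agree on S but differ on R, so S → R does not hold.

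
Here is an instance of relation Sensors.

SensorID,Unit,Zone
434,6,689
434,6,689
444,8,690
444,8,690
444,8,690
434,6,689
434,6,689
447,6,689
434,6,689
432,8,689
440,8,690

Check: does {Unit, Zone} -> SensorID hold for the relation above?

No

(Unit=6, Zone=689): 6 rows → SensorID takes values {434, 447} — violation
(Unit=8, Zone=690): 4 rows → SensorID takes values {444, 440} — violation
(Unit=8, Zone=689): 1 row → SensorID = 432 ✓
Two rows agree on {Unit, Zone} but differ on SensorID, so {Unit, Zone} -> SensorID does not hold.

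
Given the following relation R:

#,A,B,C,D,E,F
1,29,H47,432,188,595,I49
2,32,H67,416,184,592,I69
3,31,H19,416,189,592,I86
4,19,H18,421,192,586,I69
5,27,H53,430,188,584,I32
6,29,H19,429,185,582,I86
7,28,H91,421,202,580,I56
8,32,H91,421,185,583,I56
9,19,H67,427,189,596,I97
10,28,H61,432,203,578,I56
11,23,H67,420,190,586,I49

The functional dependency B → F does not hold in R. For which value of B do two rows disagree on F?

B=H47: row 1 → F = I49 ✓
B=H67: rows 2, 9, 11 → F takes values {I69, I97, I49} — violation
B=H19: rows 3, 6 → F = I86, I86 ✓
B=H18: row 4 → F = I69 ✓
B=H53: row 5 → F = I32 ✓
B=H91: rows 7, 8 → F = I56, I56 ✓
B=H61: row 10 → F = I56 ✓
The only B value with inconsistent F is B=H67.

H67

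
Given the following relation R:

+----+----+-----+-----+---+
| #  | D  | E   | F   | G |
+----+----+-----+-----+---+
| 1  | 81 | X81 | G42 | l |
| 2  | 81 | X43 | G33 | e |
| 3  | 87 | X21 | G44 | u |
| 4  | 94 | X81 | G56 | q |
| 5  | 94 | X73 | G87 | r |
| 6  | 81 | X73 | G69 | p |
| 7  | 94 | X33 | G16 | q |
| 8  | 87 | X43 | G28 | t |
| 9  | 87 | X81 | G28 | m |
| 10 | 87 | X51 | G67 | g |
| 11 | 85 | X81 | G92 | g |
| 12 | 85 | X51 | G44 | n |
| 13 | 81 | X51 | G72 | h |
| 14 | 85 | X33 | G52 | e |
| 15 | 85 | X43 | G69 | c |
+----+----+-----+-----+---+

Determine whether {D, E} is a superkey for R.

All 15 rows have distinct {D, E} values, so {D, E} → (all attributes) holds and {D, E} is a superkey.

Yes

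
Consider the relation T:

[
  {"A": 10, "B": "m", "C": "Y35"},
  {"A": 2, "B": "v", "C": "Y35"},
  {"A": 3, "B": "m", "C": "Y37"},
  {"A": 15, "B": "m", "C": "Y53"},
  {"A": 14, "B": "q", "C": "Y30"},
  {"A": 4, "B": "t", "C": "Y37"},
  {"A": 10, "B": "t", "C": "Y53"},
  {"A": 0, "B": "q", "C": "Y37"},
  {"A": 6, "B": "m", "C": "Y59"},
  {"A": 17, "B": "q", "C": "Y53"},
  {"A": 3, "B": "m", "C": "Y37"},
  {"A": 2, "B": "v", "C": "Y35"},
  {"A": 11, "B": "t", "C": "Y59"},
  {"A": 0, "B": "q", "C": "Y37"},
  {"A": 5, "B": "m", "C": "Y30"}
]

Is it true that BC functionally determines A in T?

(B=m, C=Y35): 1 row → A = 10 ✓
(B=v, C=Y35): 2 rows → A = 2, 2 ✓
(B=m, C=Y37): 2 rows → A = 3, 3 ✓
(B=m, C=Y53): 1 row → A = 15 ✓
(B=q, C=Y30): 1 row → A = 14 ✓
(B=t, C=Y37): 1 row → A = 4 ✓
(B=t, C=Y53): 1 row → A = 10 ✓
(B=q, C=Y37): 2 rows → A = 0, 0 ✓
(B=m, C=Y59): 1 row → A = 6 ✓
(B=q, C=Y53): 1 row → A = 17 ✓
(B=t, C=Y59): 1 row → A = 11 ✓
(B=m, C=Y30): 1 row → A = 5 ✓
Every BC value is associated with a single A value, so BC -> A holds.

Yes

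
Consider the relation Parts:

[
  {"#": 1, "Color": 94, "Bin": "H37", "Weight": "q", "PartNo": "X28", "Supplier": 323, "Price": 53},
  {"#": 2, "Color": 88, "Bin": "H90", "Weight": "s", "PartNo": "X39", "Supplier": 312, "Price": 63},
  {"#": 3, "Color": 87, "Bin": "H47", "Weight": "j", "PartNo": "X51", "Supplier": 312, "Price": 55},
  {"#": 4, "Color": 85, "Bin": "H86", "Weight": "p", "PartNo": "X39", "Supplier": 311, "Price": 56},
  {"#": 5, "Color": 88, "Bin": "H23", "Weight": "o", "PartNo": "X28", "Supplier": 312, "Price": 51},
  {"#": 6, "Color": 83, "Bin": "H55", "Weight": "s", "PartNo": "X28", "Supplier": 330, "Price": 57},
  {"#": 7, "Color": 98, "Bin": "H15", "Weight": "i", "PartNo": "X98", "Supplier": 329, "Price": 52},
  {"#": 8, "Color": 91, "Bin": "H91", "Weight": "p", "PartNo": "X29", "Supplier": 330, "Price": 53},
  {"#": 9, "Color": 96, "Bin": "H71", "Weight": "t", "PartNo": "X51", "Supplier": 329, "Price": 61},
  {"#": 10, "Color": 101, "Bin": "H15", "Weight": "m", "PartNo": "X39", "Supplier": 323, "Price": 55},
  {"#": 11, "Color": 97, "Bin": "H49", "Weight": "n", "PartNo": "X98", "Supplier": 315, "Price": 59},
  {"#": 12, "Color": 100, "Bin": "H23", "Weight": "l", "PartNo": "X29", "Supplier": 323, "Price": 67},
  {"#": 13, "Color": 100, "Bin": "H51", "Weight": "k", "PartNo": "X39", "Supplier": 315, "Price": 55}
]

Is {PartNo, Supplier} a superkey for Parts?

Yes

All 13 rows have distinct {PartNo, Supplier} values, so {PartNo, Supplier} → (all attributes) holds and {PartNo, Supplier} is a superkey.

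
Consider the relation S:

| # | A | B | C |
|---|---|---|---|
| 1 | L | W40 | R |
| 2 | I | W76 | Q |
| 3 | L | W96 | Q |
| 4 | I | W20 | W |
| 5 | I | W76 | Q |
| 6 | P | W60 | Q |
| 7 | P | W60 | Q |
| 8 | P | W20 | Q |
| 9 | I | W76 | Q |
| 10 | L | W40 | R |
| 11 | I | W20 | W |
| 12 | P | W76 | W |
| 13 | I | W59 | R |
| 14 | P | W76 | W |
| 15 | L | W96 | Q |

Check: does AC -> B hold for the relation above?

No

(A=L, C=R): rows 1, 10 → B = W40, W40 ✓
(A=I, C=Q): rows 2, 5, 9 → B = W76, W76, W76 ✓
(A=L, C=Q): rows 3, 15 → B = W96, W96 ✓
(A=I, C=W): rows 4, 11 → B = W20, W20 ✓
(A=P, C=Q): rows 6, 7, 8 → B takes values {W60, W20} — violation
(A=P, C=W): rows 12, 14 → B = W76, W76 ✓
(A=I, C=R): row 13 → B = W59 ✓
Two rows agree on AC but differ on B, so AC -> B does not hold.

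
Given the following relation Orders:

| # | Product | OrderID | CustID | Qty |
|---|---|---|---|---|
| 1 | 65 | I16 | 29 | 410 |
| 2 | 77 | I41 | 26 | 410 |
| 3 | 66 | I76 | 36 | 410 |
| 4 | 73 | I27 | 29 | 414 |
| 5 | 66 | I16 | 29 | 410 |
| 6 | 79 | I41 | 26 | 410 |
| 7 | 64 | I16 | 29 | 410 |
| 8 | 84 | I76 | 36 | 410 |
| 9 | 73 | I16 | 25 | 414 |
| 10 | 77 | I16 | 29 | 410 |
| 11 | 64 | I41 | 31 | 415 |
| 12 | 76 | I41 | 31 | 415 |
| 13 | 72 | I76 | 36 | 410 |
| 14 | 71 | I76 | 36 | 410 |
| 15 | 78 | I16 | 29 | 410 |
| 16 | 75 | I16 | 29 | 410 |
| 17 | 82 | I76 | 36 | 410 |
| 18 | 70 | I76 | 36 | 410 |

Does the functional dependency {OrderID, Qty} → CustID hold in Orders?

Yes

(OrderID=I16, Qty=410): rows 1, 5, 7, 10, 15, 16 → CustID = 29, 29, 29, 29, 29, 29 ✓
(OrderID=I41, Qty=410): rows 2, 6 → CustID = 26, 26 ✓
(OrderID=I76, Qty=410): rows 3, 8, 13, 14, 17, 18 → CustID = 36, 36, 36, 36, 36, 36 ✓
(OrderID=I27, Qty=414): row 4 → CustID = 29 ✓
(OrderID=I16, Qty=414): row 9 → CustID = 25 ✓
(OrderID=I41, Qty=415): rows 11, 12 → CustID = 31, 31 ✓
Every {OrderID, Qty} value is associated with a single CustID value, so {OrderID, Qty} → CustID holds.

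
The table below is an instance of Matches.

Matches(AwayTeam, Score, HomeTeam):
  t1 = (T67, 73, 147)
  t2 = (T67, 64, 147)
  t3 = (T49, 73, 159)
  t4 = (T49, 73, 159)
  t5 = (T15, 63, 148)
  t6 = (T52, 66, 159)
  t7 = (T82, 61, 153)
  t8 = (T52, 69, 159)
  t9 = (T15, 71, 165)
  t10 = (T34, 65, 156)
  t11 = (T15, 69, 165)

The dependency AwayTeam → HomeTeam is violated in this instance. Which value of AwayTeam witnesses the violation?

T15

AwayTeam=T67: rows 1, 2 → HomeTeam = 147, 147 ✓
AwayTeam=T49: rows 3, 4 → HomeTeam = 159, 159 ✓
AwayTeam=T15: rows 5, 9, 11 → HomeTeam takes values {148, 165} — violation
AwayTeam=T52: rows 6, 8 → HomeTeam = 159, 159 ✓
AwayTeam=T82: row 7 → HomeTeam = 153 ✓
AwayTeam=T34: row 10 → HomeTeam = 156 ✓
The only AwayTeam value with inconsistent HomeTeam is AwayTeam=T15.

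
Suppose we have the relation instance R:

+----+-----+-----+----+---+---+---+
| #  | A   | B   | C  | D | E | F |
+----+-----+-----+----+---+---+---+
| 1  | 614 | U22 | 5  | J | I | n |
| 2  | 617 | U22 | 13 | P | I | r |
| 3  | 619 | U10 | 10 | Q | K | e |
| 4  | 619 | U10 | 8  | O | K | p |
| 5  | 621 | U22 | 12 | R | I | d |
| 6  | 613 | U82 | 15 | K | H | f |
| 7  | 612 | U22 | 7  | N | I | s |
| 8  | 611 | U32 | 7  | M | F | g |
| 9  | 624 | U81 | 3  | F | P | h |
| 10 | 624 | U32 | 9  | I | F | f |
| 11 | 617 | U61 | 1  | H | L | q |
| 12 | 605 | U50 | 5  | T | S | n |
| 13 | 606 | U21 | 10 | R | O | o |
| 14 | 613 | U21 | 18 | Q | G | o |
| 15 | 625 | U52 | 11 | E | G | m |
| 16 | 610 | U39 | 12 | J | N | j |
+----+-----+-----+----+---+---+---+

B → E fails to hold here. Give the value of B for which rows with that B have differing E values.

U21

B=U22: rows 1, 2, 5, 7 → E = I, I, I, I ✓
B=U10: rows 3, 4 → E = K, K ✓
B=U82: row 6 → E = H ✓
B=U32: rows 8, 10 → E = F, F ✓
B=U81: row 9 → E = P ✓
B=U61: row 11 → E = L ✓
B=U50: row 12 → E = S ✓
B=U21: rows 13, 14 → E takes values {O, G} — violation
B=U52: row 15 → E = G ✓
B=U39: row 16 → E = N ✓
The only B value with inconsistent E is B=U21.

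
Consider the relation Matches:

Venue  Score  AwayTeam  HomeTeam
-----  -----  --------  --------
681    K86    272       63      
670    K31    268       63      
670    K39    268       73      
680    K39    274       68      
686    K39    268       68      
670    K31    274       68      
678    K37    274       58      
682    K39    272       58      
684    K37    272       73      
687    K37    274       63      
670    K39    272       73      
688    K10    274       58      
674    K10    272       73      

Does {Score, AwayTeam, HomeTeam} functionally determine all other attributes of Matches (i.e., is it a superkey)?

Yes

All 13 rows have distinct {Score, AwayTeam, HomeTeam} values, so {Score, AwayTeam, HomeTeam} → (all attributes) holds and {Score, AwayTeam, HomeTeam} is a superkey.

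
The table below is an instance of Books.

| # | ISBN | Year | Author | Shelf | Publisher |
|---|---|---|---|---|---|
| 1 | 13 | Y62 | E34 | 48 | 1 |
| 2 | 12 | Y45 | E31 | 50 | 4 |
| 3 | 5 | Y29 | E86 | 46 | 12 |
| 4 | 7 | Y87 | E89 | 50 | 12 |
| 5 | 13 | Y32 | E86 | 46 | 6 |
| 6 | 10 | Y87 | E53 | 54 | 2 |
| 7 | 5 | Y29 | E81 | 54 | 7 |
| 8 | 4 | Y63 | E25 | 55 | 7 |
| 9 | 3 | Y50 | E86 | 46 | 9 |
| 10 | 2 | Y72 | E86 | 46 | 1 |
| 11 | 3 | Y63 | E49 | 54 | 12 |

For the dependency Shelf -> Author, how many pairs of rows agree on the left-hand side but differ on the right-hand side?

4

Shelf=50: violating pairs (2,4) — 1 pair.
Shelf=46: all 4 rows agree on Author — 0 pairs.
Shelf=54: violating pairs (6,7), (6,11), (7,11) — 3 pairs.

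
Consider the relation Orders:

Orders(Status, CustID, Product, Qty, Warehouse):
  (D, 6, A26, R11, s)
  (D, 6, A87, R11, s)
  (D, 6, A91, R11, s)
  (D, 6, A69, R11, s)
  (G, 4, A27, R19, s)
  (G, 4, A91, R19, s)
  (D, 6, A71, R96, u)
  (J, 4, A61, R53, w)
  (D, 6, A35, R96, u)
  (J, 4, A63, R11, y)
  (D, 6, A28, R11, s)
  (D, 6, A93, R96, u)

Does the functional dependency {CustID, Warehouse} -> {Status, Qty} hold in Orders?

(CustID=6, Warehouse=s): 5 rows → {Status,Qty} = (D, R11), (D, R11), (D, R11), (D, R11), (D, R11) ✓
(CustID=4, Warehouse=s): 2 rows → {Status,Qty} = (G, R19), (G, R19) ✓
(CustID=6, Warehouse=u): 3 rows → {Status,Qty} = (D, R96), (D, R96), (D, R96) ✓
(CustID=4, Warehouse=w): 1 row → {Status,Qty} = (J, R53) ✓
(CustID=4, Warehouse=y): 1 row → {Status,Qty} = (J, R11) ✓
Every {CustID, Warehouse} value is associated with a single {Status, Qty} value, so {CustID, Warehouse} -> {Status, Qty} holds.

Yes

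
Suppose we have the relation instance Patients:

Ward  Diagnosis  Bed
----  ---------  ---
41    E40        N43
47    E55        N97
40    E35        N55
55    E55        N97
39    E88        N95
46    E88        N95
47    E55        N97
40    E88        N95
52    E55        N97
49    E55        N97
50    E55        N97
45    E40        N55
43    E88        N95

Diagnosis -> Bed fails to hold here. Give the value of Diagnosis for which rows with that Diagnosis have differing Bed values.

E40

Diagnosis=E40: 2 rows → Bed takes values {N43, N55} — violation
Diagnosis=E55: 6 rows → Bed = N97, N97, N97, N97, N97, N97 ✓
Diagnosis=E35: 1 row → Bed = N55 ✓
Diagnosis=E88: 4 rows → Bed = N95, N95, N95, N95 ✓
The only Diagnosis value with inconsistent Bed is Diagnosis=E40.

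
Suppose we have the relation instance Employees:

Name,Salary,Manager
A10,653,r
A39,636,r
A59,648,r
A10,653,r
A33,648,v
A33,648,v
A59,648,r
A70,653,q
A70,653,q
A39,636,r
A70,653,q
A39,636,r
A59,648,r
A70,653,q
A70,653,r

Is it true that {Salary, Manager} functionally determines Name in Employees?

No

(Salary=653, Manager=r): 3 rows → Name takes values {A10, A70} — violation
(Salary=636, Manager=r): 3 rows → Name = A39, A39, A39 ✓
(Salary=648, Manager=r): 3 rows → Name = A59, A59, A59 ✓
(Salary=648, Manager=v): 2 rows → Name = A33, A33 ✓
(Salary=653, Manager=q): 4 rows → Name = A70, A70, A70, A70 ✓
Two rows agree on {Salary, Manager} but differ on Name, so {Salary, Manager} → Name does not hold.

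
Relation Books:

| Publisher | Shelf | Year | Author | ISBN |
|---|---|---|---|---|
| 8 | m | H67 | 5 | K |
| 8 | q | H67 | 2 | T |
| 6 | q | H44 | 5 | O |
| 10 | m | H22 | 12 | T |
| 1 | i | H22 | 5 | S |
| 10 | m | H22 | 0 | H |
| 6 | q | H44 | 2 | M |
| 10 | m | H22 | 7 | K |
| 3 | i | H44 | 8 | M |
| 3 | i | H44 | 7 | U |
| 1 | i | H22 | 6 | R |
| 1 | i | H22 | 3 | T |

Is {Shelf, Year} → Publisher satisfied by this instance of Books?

(Shelf=m, Year=H67): 1 row → Publisher = 8 ✓
(Shelf=q, Year=H67): 1 row → Publisher = 8 ✓
(Shelf=q, Year=H44): 2 rows → Publisher = 6, 6 ✓
(Shelf=m, Year=H22): 3 rows → Publisher = 10, 10, 10 ✓
(Shelf=i, Year=H22): 3 rows → Publisher = 1, 1, 1 ✓
(Shelf=i, Year=H44): 2 rows → Publisher = 3, 3 ✓
Every {Shelf, Year} value is associated with a single Publisher value, so {Shelf, Year} → Publisher holds.

Yes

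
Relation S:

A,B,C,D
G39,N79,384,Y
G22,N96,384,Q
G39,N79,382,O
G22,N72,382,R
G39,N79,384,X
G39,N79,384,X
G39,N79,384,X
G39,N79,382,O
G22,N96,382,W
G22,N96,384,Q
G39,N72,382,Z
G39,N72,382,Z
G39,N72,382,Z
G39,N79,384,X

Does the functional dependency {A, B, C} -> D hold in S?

No

(A=G39, B=N79, C=384): 5 rows → D takes values {Y, X} — violation
(A=G22, B=N96, C=384): 2 rows → D = Q, Q ✓
(A=G39, B=N79, C=382): 2 rows → D = O, O ✓
(A=G22, B=N72, C=382): 1 row → D = R ✓
(A=G22, B=N96, C=382): 1 row → D = W ✓
(A=G39, B=N72, C=382): 3 rows → D = Z, Z, Z ✓
Two rows agree on {A, B, C} but differ on D, so {A, B, C} -> D does not hold.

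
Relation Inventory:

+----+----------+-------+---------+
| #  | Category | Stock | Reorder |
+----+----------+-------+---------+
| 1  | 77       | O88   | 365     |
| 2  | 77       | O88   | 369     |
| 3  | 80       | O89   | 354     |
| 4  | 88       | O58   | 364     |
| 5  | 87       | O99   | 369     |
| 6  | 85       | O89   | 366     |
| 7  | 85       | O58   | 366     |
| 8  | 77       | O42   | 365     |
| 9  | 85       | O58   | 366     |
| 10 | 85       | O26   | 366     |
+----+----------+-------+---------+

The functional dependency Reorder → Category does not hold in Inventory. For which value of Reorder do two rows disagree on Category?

369

Reorder=365: rows 1, 8 → Category = 77, 77 ✓
Reorder=369: rows 2, 5 → Category takes values {77, 87} — violation
Reorder=354: row 3 → Category = 80 ✓
Reorder=364: row 4 → Category = 88 ✓
Reorder=366: rows 6, 7, 9, 10 → Category = 85, 85, 85, 85 ✓
The only Reorder value with inconsistent Category is Reorder=369.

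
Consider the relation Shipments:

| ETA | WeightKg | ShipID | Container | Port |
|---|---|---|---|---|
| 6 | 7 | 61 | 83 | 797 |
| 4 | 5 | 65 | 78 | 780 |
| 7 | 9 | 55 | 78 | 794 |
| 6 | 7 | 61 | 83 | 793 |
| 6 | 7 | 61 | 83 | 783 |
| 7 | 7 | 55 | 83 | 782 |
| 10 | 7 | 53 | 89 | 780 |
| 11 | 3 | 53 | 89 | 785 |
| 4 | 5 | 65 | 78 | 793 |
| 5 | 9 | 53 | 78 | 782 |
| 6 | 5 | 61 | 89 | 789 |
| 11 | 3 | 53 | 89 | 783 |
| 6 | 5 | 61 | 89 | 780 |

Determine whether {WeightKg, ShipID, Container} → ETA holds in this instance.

(WeightKg=7, ShipID=61, Container=83): 3 rows → ETA = 6, 6, 6 ✓
(WeightKg=5, ShipID=65, Container=78): 2 rows → ETA = 4, 4 ✓
(WeightKg=9, ShipID=55, Container=78): 1 row → ETA = 7 ✓
(WeightKg=7, ShipID=55, Container=83): 1 row → ETA = 7 ✓
(WeightKg=7, ShipID=53, Container=89): 1 row → ETA = 10 ✓
(WeightKg=3, ShipID=53, Container=89): 2 rows → ETA = 11, 11 ✓
(WeightKg=9, ShipID=53, Container=78): 1 row → ETA = 5 ✓
(WeightKg=5, ShipID=61, Container=89): 2 rows → ETA = 6, 6 ✓
Every {WeightKg, ShipID, Container} value is associated with a single ETA value, so {WeightKg, ShipID, Container} → ETA holds.

Yes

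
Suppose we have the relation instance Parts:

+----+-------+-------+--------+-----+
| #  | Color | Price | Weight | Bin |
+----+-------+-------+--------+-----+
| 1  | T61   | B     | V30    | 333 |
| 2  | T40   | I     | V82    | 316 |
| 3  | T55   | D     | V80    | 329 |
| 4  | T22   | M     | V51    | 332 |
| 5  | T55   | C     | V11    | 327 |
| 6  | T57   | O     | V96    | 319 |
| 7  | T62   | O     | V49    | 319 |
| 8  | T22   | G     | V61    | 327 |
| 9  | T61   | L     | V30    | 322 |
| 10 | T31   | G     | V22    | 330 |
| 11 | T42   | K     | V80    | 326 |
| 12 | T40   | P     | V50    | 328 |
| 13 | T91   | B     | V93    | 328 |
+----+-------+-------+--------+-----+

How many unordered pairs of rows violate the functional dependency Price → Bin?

Price=B: violating pairs (1,13) — 1 pair.
Price=O: all 2 rows agree on Bin — 0 pairs.
Price=G: violating pairs (8,10) — 1 pair.

2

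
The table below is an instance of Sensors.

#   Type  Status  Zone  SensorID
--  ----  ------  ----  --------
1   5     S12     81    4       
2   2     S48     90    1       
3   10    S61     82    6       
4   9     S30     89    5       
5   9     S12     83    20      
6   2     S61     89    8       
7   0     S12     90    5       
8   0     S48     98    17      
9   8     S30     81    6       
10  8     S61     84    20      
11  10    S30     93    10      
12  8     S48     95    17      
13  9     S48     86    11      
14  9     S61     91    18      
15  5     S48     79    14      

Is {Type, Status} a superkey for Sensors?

All 15 rows have distinct {Type, Status} values, so {Type, Status} → (all attributes) holds and {Type, Status} is a superkey.

Yes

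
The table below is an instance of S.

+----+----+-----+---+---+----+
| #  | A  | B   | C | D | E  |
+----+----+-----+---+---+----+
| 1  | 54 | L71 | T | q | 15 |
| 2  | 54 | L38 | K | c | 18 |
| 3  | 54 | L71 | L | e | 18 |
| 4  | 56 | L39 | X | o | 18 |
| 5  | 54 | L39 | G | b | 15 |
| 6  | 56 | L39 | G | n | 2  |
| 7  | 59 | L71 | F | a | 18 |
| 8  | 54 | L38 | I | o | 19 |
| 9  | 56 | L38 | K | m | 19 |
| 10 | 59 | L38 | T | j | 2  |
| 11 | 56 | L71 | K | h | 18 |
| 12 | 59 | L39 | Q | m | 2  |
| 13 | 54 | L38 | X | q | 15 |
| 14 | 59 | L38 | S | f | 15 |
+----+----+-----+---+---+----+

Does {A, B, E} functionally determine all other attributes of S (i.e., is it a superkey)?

All 14 rows have distinct {A, B, E} values, so {A, B, E} → (all attributes) holds and {A, B, E} is a superkey.

Yes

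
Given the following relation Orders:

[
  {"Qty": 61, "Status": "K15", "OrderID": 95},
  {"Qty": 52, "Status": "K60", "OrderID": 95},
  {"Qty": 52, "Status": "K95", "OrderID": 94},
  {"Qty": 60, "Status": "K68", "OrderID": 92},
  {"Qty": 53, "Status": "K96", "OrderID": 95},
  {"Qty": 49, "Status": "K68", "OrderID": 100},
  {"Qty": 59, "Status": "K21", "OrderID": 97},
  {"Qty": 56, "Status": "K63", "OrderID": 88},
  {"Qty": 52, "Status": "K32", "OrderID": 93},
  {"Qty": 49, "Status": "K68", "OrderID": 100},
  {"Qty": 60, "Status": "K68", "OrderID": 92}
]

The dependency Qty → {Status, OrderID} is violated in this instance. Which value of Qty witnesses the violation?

52

Qty=61: 1 row → {Status,OrderID} = (K15, 95) ✓
Qty=52: 3 rows → {Status,OrderID} takes values {(K60, 95), (K95, 94), (K32, 93)} — violation
Qty=60: 2 rows → {Status,OrderID} = (K68, 92), (K68, 92) ✓
Qty=53: 1 row → {Status,OrderID} = (K96, 95) ✓
Qty=49: 2 rows → {Status,OrderID} = (K68, 100), (K68, 100) ✓
Qty=59: 1 row → {Status,OrderID} = (K21, 97) ✓
Qty=56: 1 row → {Status,OrderID} = (K63, 88) ✓
The only Qty value with inconsistent RHS is Qty=52.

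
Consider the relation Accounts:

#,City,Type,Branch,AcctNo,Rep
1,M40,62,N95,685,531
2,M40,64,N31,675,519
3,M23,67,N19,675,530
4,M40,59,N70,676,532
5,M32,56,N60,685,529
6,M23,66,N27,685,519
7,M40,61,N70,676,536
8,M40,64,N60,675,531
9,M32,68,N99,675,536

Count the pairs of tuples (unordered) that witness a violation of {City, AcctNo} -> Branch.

(City=M40, AcctNo=675): violating pairs (2,8) — 1 pair.
(City=M40, AcctNo=676): all 2 rows agree on Branch — 0 pairs.

1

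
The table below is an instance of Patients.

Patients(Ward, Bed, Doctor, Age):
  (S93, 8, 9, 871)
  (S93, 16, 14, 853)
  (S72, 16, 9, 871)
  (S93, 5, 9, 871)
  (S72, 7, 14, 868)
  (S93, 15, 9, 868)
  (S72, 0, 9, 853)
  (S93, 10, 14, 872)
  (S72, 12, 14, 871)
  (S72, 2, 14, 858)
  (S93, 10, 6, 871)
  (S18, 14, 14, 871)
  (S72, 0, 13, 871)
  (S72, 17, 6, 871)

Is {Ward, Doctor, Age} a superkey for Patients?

No

Two distinct rows share (Ward=S93, Doctor=9, Age=871), so {Ward, Doctor, Age} does not determine every attribute — not a superkey.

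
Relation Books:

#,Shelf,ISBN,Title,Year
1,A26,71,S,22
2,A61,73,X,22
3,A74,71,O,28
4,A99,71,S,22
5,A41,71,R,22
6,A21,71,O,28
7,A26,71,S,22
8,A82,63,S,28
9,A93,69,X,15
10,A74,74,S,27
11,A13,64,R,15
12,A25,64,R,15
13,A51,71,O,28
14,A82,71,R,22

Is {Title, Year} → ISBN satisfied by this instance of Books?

(Title=S, Year=22): rows 1, 4, 7 → ISBN = 71, 71, 71 ✓
(Title=X, Year=22): row 2 → ISBN = 73 ✓
(Title=O, Year=28): rows 3, 6, 13 → ISBN = 71, 71, 71 ✓
(Title=R, Year=22): rows 5, 14 → ISBN = 71, 71 ✓
(Title=S, Year=28): row 8 → ISBN = 63 ✓
(Title=X, Year=15): row 9 → ISBN = 69 ✓
(Title=S, Year=27): row 10 → ISBN = 74 ✓
(Title=R, Year=15): rows 11, 12 → ISBN = 64, 64 ✓
Every {Title, Year} value is associated with a single ISBN value, so {Title, Year} → ISBN holds.

Yes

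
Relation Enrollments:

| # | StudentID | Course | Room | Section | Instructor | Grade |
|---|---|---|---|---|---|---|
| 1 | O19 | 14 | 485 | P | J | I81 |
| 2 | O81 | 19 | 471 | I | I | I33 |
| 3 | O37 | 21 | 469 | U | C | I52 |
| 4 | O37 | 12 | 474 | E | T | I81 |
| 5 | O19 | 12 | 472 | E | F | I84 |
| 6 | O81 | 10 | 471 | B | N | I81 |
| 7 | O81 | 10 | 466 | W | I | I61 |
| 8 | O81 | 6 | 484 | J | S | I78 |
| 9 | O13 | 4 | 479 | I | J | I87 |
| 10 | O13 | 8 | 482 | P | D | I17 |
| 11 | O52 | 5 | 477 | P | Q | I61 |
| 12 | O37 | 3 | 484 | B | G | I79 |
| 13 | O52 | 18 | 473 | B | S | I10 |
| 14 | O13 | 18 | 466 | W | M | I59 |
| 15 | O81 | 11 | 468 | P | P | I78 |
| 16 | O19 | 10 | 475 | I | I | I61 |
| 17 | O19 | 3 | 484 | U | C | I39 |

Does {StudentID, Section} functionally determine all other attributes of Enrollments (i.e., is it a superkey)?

Yes

All 17 rows have distinct {StudentID, Section} values, so {StudentID, Section} → (all attributes) holds and {StudentID, Section} is a superkey.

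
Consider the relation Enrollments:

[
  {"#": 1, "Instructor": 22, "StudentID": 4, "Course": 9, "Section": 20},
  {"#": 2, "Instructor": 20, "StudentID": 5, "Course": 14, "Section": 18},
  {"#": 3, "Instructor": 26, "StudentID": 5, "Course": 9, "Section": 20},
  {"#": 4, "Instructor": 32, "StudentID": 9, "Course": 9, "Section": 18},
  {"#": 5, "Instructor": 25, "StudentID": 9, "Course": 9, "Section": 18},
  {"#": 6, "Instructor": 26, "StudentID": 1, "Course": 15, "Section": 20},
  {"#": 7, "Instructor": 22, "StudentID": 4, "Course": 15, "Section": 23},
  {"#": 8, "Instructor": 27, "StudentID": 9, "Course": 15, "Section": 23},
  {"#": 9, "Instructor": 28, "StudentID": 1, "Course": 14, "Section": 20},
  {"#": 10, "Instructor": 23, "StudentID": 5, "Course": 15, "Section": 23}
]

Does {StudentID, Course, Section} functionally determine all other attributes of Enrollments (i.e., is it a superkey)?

Rows 4 and 5 have the same {StudentID, Course, Section} value (StudentID=9, Course=9, Section=18) but are distinct tuples, so {StudentID, Course, Section} does not determine every attribute — not a superkey.

No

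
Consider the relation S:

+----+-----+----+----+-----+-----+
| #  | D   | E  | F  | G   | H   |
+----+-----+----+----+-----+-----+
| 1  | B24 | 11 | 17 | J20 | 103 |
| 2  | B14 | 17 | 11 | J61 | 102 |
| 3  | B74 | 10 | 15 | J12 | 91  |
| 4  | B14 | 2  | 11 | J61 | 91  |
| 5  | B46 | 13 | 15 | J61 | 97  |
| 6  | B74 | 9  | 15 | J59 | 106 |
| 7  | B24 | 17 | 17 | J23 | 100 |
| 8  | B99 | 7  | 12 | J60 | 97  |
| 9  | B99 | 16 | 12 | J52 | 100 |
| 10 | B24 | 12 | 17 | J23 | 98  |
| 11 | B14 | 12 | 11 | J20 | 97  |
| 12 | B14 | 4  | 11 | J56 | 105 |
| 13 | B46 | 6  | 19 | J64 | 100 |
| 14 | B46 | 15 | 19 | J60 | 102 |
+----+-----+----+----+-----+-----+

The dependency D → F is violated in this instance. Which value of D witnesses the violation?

B46

D=B24: rows 1, 7, 10 → F = 17, 17, 17 ✓
D=B14: rows 2, 4, 11, 12 → F = 11, 11, 11, 11 ✓
D=B74: rows 3, 6 → F = 15, 15 ✓
D=B46: rows 5, 13, 14 → F takes values {15, 19} — violation
D=B99: rows 8, 9 → F = 12, 12 ✓
The only D value with inconsistent F is D=B46.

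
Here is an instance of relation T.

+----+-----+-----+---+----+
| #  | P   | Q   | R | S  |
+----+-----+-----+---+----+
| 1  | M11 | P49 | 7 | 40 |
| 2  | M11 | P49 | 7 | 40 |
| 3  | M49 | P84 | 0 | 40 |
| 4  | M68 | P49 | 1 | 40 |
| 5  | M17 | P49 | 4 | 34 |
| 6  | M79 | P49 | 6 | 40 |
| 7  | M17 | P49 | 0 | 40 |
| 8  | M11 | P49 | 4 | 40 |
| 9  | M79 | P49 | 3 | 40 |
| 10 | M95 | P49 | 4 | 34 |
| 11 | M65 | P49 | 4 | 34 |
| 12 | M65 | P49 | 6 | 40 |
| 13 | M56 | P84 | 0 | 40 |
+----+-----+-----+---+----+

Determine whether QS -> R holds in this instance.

No

(Q=P49, S=40): rows 1, 2, 4, 6, 7, 8, 9, 12 → R takes values {7, 1, 6, 0, 4, 3} — violation
(Q=P84, S=40): rows 3, 13 → R = 0, 0 ✓
(Q=P49, S=34): rows 5, 10, 11 → R = 4, 4, 4 ✓
Two rows agree on QS but differ on R, so QS -> R does not hold.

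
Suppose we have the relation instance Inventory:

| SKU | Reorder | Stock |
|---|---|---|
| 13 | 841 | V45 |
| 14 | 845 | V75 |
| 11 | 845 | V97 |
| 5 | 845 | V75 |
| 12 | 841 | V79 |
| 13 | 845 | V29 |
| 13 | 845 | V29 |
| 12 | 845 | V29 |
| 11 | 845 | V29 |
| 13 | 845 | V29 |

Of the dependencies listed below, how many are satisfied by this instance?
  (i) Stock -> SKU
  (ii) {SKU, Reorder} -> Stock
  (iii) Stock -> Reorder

1

(i) Stock -> SKU: Stock=V75: 2 rows → SKU takes values {14, 5} — violation; Stock=V29: 5 rows → SKU takes values {13, 12, 11} — violation — fails.
(ii) {SKU, Reorder} -> Stock: (SKU=11, Reorder=845): 2 rows → Stock takes values {V97, V29} — violation — fails.
(iii) Stock -> Reorder: every LHS value maps to a single RHS value — holds.
1 of the 3 dependencies holds.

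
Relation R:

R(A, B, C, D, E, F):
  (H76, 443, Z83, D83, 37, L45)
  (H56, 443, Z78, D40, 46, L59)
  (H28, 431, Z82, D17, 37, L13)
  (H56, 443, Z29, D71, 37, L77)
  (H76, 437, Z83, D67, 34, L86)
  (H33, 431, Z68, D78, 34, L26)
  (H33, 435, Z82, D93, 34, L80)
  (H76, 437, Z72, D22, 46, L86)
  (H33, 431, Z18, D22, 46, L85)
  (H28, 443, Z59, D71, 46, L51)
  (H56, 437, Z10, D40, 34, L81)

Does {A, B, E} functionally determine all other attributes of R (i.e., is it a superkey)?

Yes

All 11 rows have distinct {A, B, E} values, so {A, B, E} → (all attributes) holds and {A, B, E} is a superkey.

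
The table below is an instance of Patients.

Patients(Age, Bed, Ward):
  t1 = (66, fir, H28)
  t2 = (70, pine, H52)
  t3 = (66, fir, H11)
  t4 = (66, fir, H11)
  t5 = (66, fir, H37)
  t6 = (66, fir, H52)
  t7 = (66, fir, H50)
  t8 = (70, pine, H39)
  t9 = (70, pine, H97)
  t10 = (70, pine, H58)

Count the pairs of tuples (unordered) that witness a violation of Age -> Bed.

Age=66: all 6 rows agree on Bed — 0 pairs.
Age=70: all 4 rows agree on Bed — 0 pairs.

0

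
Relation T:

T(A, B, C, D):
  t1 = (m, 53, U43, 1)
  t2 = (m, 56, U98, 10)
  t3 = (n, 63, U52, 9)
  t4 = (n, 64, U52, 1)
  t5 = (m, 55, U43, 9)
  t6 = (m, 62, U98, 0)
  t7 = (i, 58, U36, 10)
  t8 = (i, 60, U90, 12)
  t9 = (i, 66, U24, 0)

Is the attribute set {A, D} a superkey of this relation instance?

All 9 rows have distinct {A, D} values, so {A, D} → (all attributes) holds and {A, D} is a superkey.

Yes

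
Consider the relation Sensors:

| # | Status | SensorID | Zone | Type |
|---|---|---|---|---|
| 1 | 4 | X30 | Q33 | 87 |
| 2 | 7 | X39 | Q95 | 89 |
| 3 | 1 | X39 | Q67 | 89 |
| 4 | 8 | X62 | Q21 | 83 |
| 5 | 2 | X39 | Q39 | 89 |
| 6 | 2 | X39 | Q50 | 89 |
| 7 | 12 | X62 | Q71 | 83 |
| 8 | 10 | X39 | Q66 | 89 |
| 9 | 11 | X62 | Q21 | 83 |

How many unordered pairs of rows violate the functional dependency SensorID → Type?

0

SensorID=X39: all 5 rows agree on Type — 0 pairs.
SensorID=X62: all 3 rows agree on Type — 0 pairs.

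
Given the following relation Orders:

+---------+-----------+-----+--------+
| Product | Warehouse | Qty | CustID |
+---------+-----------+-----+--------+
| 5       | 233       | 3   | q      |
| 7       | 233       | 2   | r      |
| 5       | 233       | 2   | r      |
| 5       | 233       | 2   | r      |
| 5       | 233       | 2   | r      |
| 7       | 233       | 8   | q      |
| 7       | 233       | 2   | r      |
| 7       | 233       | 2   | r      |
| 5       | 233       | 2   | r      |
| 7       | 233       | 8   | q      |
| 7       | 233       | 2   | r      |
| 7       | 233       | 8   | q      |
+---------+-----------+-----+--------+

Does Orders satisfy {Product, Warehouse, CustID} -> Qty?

Yes

(Product=5, Warehouse=233, CustID=q): 1 row → Qty = 3 ✓
(Product=7, Warehouse=233, CustID=r): 4 rows → Qty = 2, 2, 2, 2 ✓
(Product=5, Warehouse=233, CustID=r): 4 rows → Qty = 2, 2, 2, 2 ✓
(Product=7, Warehouse=233, CustID=q): 3 rows → Qty = 8, 8, 8 ✓
Every {Product, Warehouse, CustID} value is associated with a single Qty value, so {Product, Warehouse, CustID} -> Qty holds.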